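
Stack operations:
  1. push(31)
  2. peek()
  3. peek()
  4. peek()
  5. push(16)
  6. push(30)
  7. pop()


push(31) -> [31]
peek()->31
peek()->31
peek()->31
push(16) -> [31, 16]
push(30) -> [31, 16, 30]
pop()->30, [31, 16]

Final stack: [31, 16]


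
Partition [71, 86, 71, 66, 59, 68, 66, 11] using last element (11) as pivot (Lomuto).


Pivot: 11
Place pivot at 0: [11, 86, 71, 66, 59, 68, 66, 71]

Partitioned: [11, 86, 71, 66, 59, 68, 66, 71]


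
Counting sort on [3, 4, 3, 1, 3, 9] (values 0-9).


Input: [3, 4, 3, 1, 3, 9]
Counts: [0, 1, 0, 3, 1, 0, 0, 0, 0, 1]

Sorted: [1, 3, 3, 3, 4, 9]


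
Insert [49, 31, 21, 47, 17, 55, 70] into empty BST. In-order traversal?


Insert 49: root
Insert 31: L from 49
Insert 21: L from 49 -> L from 31
Insert 47: L from 49 -> R from 31
Insert 17: L from 49 -> L from 31 -> L from 21
Insert 55: R from 49
Insert 70: R from 49 -> R from 55

In-order: [17, 21, 31, 47, 49, 55, 70]


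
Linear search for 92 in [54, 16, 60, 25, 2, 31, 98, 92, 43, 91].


i=0: 54!=92
i=1: 16!=92
i=2: 60!=92
i=3: 25!=92
i=4: 2!=92
i=5: 31!=92
i=6: 98!=92
i=7: 92==92 found!

Found at 7, 8 comps


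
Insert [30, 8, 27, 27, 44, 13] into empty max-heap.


Insert 30: [30]
Insert 8: [30, 8]
Insert 27: [30, 8, 27]
Insert 27: [30, 27, 27, 8]
Insert 44: [44, 30, 27, 8, 27]
Insert 13: [44, 30, 27, 8, 27, 13]

Final heap: [44, 30, 27, 8, 27, 13]


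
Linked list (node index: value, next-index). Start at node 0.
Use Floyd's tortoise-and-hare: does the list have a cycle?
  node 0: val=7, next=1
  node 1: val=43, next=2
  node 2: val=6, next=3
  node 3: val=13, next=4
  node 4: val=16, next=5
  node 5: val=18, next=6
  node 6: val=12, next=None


Floyd's tortoise (slow, +1) and hare (fast, +2):
  init: slow=0, fast=0
  step 1: slow=1, fast=2
  step 2: slow=2, fast=4
  step 3: slow=3, fast=6
  step 4: fast -> None, no cycle

Cycle: no


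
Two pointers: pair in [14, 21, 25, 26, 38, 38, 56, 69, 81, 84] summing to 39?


lo=0(14)+hi=9(84)=98
lo=0(14)+hi=8(81)=95
lo=0(14)+hi=7(69)=83
lo=0(14)+hi=6(56)=70
lo=0(14)+hi=5(38)=52
lo=0(14)+hi=4(38)=52
lo=0(14)+hi=3(26)=40
lo=0(14)+hi=2(25)=39

Yes: 14+25=39


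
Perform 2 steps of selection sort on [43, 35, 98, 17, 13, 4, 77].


Initial: [43, 35, 98, 17, 13, 4, 77]
Step 1: min=4 at 5
  Swap: [4, 35, 98, 17, 13, 43, 77]
Step 2: min=13 at 4
  Swap: [4, 13, 98, 17, 35, 43, 77]

After 2 steps: [4, 13, 98, 17, 35, 43, 77]


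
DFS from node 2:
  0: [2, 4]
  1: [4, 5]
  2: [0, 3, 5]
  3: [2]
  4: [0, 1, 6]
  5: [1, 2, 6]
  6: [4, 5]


Visit 2, push [5, 3, 0]
Visit 0, push [4]
Visit 4, push [6, 1]
Visit 1, push [5]
Visit 5, push [6]
Visit 6, push []
Visit 3, push []

DFS order: [2, 0, 4, 1, 5, 6, 3]


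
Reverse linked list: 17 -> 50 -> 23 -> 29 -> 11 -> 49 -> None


Step 1: curr=17, set curr.next=prev(None) | reversed so far: 17
Step 2: curr=50, set curr.next=prev(17) | reversed so far: 50 -> 17
Step 3: curr=23, set curr.next=prev(50) | reversed so far: 23 -> 50 -> 17
Step 4: curr=29, set curr.next=prev(23) | reversed so far: 29 -> 23 -> 50 -> 17
Step 5: curr=11, set curr.next=prev(29) | reversed so far: 11 -> 29 -> 23 -> 50 -> 17
Step 6: curr=49, set curr.next=prev(11) | reversed so far: 49 -> 11 -> 29 -> 23 -> 50 -> 17

49 -> 11 -> 29 -> 23 -> 50 -> 17 -> None


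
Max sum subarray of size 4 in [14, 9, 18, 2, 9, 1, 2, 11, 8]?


[0:4]: 43
[1:5]: 38
[2:6]: 30
[3:7]: 14
[4:8]: 23
[5:9]: 22

Max: 43 at [0:4]


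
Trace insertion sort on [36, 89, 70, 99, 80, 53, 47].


Initial: [36, 89, 70, 99, 80, 53, 47]
Insert 89: [36, 89, 70, 99, 80, 53, 47]
Insert 70: [36, 70, 89, 99, 80, 53, 47]
Insert 99: [36, 70, 89, 99, 80, 53, 47]
Insert 80: [36, 70, 80, 89, 99, 53, 47]
Insert 53: [36, 53, 70, 80, 89, 99, 47]
Insert 47: [36, 47, 53, 70, 80, 89, 99]

Sorted: [36, 47, 53, 70, 80, 89, 99]


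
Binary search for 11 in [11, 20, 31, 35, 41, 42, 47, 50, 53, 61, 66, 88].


Step 1: lo=0, hi=11, mid=5, val=42
Step 2: lo=0, hi=4, mid=2, val=31
Step 3: lo=0, hi=1, mid=0, val=11

Found at index 0


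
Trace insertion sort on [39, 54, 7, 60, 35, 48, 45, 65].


Initial: [39, 54, 7, 60, 35, 48, 45, 65]
Insert 54: [39, 54, 7, 60, 35, 48, 45, 65]
Insert 7: [7, 39, 54, 60, 35, 48, 45, 65]
Insert 60: [7, 39, 54, 60, 35, 48, 45, 65]
Insert 35: [7, 35, 39, 54, 60, 48, 45, 65]
Insert 48: [7, 35, 39, 48, 54, 60, 45, 65]
Insert 45: [7, 35, 39, 45, 48, 54, 60, 65]
Insert 65: [7, 35, 39, 45, 48, 54, 60, 65]

Sorted: [7, 35, 39, 45, 48, 54, 60, 65]


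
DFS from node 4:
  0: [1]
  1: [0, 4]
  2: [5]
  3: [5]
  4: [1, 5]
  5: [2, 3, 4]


Visit 4, push [5, 1]
Visit 1, push [0]
Visit 0, push []
Visit 5, push [3, 2]
Visit 2, push []
Visit 3, push []

DFS order: [4, 1, 0, 5, 2, 3]


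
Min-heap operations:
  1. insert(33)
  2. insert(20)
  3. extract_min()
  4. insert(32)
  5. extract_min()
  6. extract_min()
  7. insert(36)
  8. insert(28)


insert(33) -> [33]
insert(20) -> [20, 33]
extract_min()->20, [33]
insert(32) -> [32, 33]
extract_min()->32, [33]
extract_min()->33, []
insert(36) -> [36]
insert(28) -> [28, 36]

Final heap: [28, 36]


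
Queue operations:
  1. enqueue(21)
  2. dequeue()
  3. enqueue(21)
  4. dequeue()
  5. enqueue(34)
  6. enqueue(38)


enqueue(21) -> [21]
dequeue()->21, []
enqueue(21) -> [21]
dequeue()->21, []
enqueue(34) -> [34]
enqueue(38) -> [34, 38]

Final queue: [34, 38]


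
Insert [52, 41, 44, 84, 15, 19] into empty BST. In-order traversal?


Insert 52: root
Insert 41: L from 52
Insert 44: L from 52 -> R from 41
Insert 84: R from 52
Insert 15: L from 52 -> L from 41
Insert 19: L from 52 -> L from 41 -> R from 15

In-order: [15, 19, 41, 44, 52, 84]


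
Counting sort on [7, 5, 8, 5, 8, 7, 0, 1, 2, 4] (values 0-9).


Input: [7, 5, 8, 5, 8, 7, 0, 1, 2, 4]
Counts: [1, 1, 1, 0, 1, 2, 0, 2, 2, 0]

Sorted: [0, 1, 2, 4, 5, 5, 7, 7, 8, 8]


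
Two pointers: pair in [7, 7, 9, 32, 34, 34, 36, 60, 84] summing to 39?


lo=0(7)+hi=8(84)=91
lo=0(7)+hi=7(60)=67
lo=0(7)+hi=6(36)=43
lo=0(7)+hi=5(34)=41
lo=0(7)+hi=4(34)=41
lo=0(7)+hi=3(32)=39

Yes: 7+32=39


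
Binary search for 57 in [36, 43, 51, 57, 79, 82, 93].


Step 1: lo=0, hi=6, mid=3, val=57

Found at index 3


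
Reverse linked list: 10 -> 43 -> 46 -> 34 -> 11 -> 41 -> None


Step 1: curr=10, set curr.next=prev(None) | reversed so far: 10
Step 2: curr=43, set curr.next=prev(10) | reversed so far: 43 -> 10
Step 3: curr=46, set curr.next=prev(43) | reversed so far: 46 -> 43 -> 10
Step 4: curr=34, set curr.next=prev(46) | reversed so far: 34 -> 46 -> 43 -> 10
Step 5: curr=11, set curr.next=prev(34) | reversed so far: 11 -> 34 -> 46 -> 43 -> 10
Step 6: curr=41, set curr.next=prev(11) | reversed so far: 41 -> 11 -> 34 -> 46 -> 43 -> 10

41 -> 11 -> 34 -> 46 -> 43 -> 10 -> None


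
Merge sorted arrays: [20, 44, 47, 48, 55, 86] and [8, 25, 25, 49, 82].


Take 8 from B
Take 20 from A
Take 25 from B
Take 25 from B
Take 44 from A
Take 47 from A
Take 48 from A
Take 49 from B
Take 55 from A
Take 82 from B

Merged: [8, 20, 25, 25, 44, 47, 48, 49, 55, 82, 86]


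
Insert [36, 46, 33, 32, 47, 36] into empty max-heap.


Insert 36: [36]
Insert 46: [46, 36]
Insert 33: [46, 36, 33]
Insert 32: [46, 36, 33, 32]
Insert 47: [47, 46, 33, 32, 36]
Insert 36: [47, 46, 36, 32, 36, 33]

Final heap: [47, 46, 36, 32, 36, 33]


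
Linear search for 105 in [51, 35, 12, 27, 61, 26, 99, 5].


i=0: 51!=105
i=1: 35!=105
i=2: 12!=105
i=3: 27!=105
i=4: 61!=105
i=5: 26!=105
i=6: 99!=105
i=7: 5!=105

Not found, 8 comps


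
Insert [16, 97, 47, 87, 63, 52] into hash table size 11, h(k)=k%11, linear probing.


Insert 16: h=5 -> slot 5
Insert 97: h=9 -> slot 9
Insert 47: h=3 -> slot 3
Insert 87: h=10 -> slot 10
Insert 63: h=8 -> slot 8
Insert 52: h=8, 3 probes -> slot 0

Table: [52, None, None, 47, None, 16, None, None, 63, 97, 87]


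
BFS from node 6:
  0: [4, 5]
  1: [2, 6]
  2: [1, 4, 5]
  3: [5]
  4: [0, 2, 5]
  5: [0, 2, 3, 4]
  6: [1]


Visit 6, enqueue [1]
Visit 1, enqueue [2]
Visit 2, enqueue [4, 5]
Visit 4, enqueue [0]
Visit 5, enqueue [3]
Visit 0, enqueue []
Visit 3, enqueue []

BFS order: [6, 1, 2, 4, 5, 0, 3]


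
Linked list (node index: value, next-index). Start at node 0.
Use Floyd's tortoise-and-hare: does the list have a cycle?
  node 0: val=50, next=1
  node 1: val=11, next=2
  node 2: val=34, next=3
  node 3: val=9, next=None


Floyd's tortoise (slow, +1) and hare (fast, +2):
  init: slow=0, fast=0
  step 1: slow=1, fast=2
  step 2: fast 2->3->None, no cycle

Cycle: no


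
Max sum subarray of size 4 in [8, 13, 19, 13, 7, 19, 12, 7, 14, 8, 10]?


[0:4]: 53
[1:5]: 52
[2:6]: 58
[3:7]: 51
[4:8]: 45
[5:9]: 52
[6:10]: 41
[7:11]: 39

Max: 58 at [2:6]


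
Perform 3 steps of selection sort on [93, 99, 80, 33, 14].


Initial: [93, 99, 80, 33, 14]
Step 1: min=14 at 4
  Swap: [14, 99, 80, 33, 93]
Step 2: min=33 at 3
  Swap: [14, 33, 80, 99, 93]
Step 3: min=80 at 2
  Swap: [14, 33, 80, 99, 93]

After 3 steps: [14, 33, 80, 99, 93]


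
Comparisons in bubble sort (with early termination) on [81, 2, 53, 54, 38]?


Algorithm: bubble sort (with early termination)
Input: [81, 2, 53, 54, 38]
Sorted: [2, 38, 53, 54, 81]

10


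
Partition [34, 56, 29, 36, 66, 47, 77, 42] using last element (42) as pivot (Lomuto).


Pivot: 42
  34 <= 42: advance i (no swap)
  29 <= 42: swap -> [34, 29, 56, 36, 66, 47, 77, 42]
  36 <= 42: swap -> [34, 29, 36, 56, 66, 47, 77, 42]
Place pivot at 3: [34, 29, 36, 42, 66, 47, 77, 56]

Partitioned: [34, 29, 36, 42, 66, 47, 77, 56]


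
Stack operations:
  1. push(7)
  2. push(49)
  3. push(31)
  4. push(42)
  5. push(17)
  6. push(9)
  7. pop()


push(7) -> [7]
push(49) -> [7, 49]
push(31) -> [7, 49, 31]
push(42) -> [7, 49, 31, 42]
push(17) -> [7, 49, 31, 42, 17]
push(9) -> [7, 49, 31, 42, 17, 9]
pop()->9, [7, 49, 31, 42, 17]

Final stack: [7, 49, 31, 42, 17]


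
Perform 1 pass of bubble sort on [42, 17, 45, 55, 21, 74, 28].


Initial: [42, 17, 45, 55, 21, 74, 28]
Pass 1: [17, 42, 45, 21, 55, 28, 74] (3 swaps)

After 1 pass: [17, 42, 45, 21, 55, 28, 74]


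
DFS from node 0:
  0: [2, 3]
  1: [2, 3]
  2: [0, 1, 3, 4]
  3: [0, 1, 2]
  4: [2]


Visit 0, push [3, 2]
Visit 2, push [4, 3, 1]
Visit 1, push [3]
Visit 3, push []
Visit 4, push []

DFS order: [0, 2, 1, 3, 4]


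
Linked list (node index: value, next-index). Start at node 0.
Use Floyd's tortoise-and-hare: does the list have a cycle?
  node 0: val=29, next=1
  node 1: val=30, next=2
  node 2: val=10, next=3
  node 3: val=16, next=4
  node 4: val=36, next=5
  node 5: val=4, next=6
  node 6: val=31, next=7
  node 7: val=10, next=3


Floyd's tortoise (slow, +1) and hare (fast, +2):
  init: slow=0, fast=0
  step 1: slow=1, fast=2
  step 2: slow=2, fast=4
  step 3: slow=3, fast=6
  step 4: slow=4, fast=3
  step 5: slow=5, fast=5
  slow == fast at node 5: cycle detected

Cycle: yes


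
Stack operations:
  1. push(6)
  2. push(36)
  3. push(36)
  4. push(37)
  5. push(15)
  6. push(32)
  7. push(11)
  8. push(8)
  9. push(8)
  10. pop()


push(6) -> [6]
push(36) -> [6, 36]
push(36) -> [6, 36, 36]
push(37) -> [6, 36, 36, 37]
push(15) -> [6, 36, 36, 37, 15]
push(32) -> [6, 36, 36, 37, 15, 32]
push(11) -> [6, 36, 36, 37, 15, 32, 11]
push(8) -> [6, 36, 36, 37, 15, 32, 11, 8]
push(8) -> [6, 36, 36, 37, 15, 32, 11, 8, 8]
pop()->8, [6, 36, 36, 37, 15, 32, 11, 8]

Final stack: [6, 36, 36, 37, 15, 32, 11, 8]


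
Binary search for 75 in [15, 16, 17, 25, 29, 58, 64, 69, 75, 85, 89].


Step 1: lo=0, hi=10, mid=5, val=58
Step 2: lo=6, hi=10, mid=8, val=75

Found at index 8


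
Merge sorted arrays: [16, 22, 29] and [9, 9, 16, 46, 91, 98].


Take 9 from B
Take 9 from B
Take 16 from A
Take 16 from B
Take 22 from A
Take 29 from A

Merged: [9, 9, 16, 16, 22, 29, 46, 91, 98]


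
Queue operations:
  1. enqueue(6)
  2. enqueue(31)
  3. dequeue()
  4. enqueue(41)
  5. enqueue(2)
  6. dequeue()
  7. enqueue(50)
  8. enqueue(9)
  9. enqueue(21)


enqueue(6) -> [6]
enqueue(31) -> [6, 31]
dequeue()->6, [31]
enqueue(41) -> [31, 41]
enqueue(2) -> [31, 41, 2]
dequeue()->31, [41, 2]
enqueue(50) -> [41, 2, 50]
enqueue(9) -> [41, 2, 50, 9]
enqueue(21) -> [41, 2, 50, 9, 21]

Final queue: [41, 2, 50, 9, 21]


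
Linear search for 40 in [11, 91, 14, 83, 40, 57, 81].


i=0: 11!=40
i=1: 91!=40
i=2: 14!=40
i=3: 83!=40
i=4: 40==40 found!

Found at 4, 5 comps


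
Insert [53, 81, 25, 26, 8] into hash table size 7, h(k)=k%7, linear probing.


Insert 53: h=4 -> slot 4
Insert 81: h=4, 1 probes -> slot 5
Insert 25: h=4, 2 probes -> slot 6
Insert 26: h=5, 2 probes -> slot 0
Insert 8: h=1 -> slot 1

Table: [26, 8, None, None, 53, 81, 25]


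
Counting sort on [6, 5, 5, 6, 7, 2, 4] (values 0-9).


Input: [6, 5, 5, 6, 7, 2, 4]
Counts: [0, 0, 1, 0, 1, 2, 2, 1, 0, 0]

Sorted: [2, 4, 5, 5, 6, 6, 7]


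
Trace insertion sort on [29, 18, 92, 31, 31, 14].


Initial: [29, 18, 92, 31, 31, 14]
Insert 18: [18, 29, 92, 31, 31, 14]
Insert 92: [18, 29, 92, 31, 31, 14]
Insert 31: [18, 29, 31, 92, 31, 14]
Insert 31: [18, 29, 31, 31, 92, 14]
Insert 14: [14, 18, 29, 31, 31, 92]

Sorted: [14, 18, 29, 31, 31, 92]


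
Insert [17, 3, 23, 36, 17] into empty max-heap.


Insert 17: [17]
Insert 3: [17, 3]
Insert 23: [23, 3, 17]
Insert 36: [36, 23, 17, 3]
Insert 17: [36, 23, 17, 3, 17]

Final heap: [36, 23, 17, 3, 17]


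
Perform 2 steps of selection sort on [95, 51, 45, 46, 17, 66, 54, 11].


Initial: [95, 51, 45, 46, 17, 66, 54, 11]
Step 1: min=11 at 7
  Swap: [11, 51, 45, 46, 17, 66, 54, 95]
Step 2: min=17 at 4
  Swap: [11, 17, 45, 46, 51, 66, 54, 95]

After 2 steps: [11, 17, 45, 46, 51, 66, 54, 95]


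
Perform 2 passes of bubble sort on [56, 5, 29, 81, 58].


Initial: [56, 5, 29, 81, 58]
Pass 1: [5, 29, 56, 58, 81] (3 swaps)
Pass 2: [5, 29, 56, 58, 81] (0 swaps)

After 2 passes: [5, 29, 56, 58, 81]


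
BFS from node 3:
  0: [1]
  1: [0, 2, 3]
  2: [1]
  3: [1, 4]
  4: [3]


Visit 3, enqueue [1, 4]
Visit 1, enqueue [0, 2]
Visit 4, enqueue []
Visit 0, enqueue []
Visit 2, enqueue []

BFS order: [3, 1, 4, 0, 2]


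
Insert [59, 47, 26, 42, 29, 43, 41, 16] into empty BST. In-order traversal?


Insert 59: root
Insert 47: L from 59
Insert 26: L from 59 -> L from 47
Insert 42: L from 59 -> L from 47 -> R from 26
Insert 29: L from 59 -> L from 47 -> R from 26 -> L from 42
Insert 43: L from 59 -> L from 47 -> R from 26 -> R from 42
Insert 41: L from 59 -> L from 47 -> R from 26 -> L from 42 -> R from 29
Insert 16: L from 59 -> L from 47 -> L from 26

In-order: [16, 26, 29, 41, 42, 43, 47, 59]


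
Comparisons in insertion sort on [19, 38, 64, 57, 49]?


Algorithm: insertion sort
Input: [19, 38, 64, 57, 49]
Sorted: [19, 38, 49, 57, 64]

7


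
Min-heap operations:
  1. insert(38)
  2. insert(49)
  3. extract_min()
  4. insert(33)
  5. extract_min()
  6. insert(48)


insert(38) -> [38]
insert(49) -> [38, 49]
extract_min()->38, [49]
insert(33) -> [33, 49]
extract_min()->33, [49]
insert(48) -> [48, 49]

Final heap: [48, 49]


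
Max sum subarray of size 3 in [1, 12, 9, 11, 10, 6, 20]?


[0:3]: 22
[1:4]: 32
[2:5]: 30
[3:6]: 27
[4:7]: 36

Max: 36 at [4:7]


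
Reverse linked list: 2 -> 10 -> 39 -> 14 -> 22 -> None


Step 1: curr=2, set curr.next=prev(None) | reversed so far: 2
Step 2: curr=10, set curr.next=prev(2) | reversed so far: 10 -> 2
Step 3: curr=39, set curr.next=prev(10) | reversed so far: 39 -> 10 -> 2
Step 4: curr=14, set curr.next=prev(39) | reversed so far: 14 -> 39 -> 10 -> 2
Step 5: curr=22, set curr.next=prev(14) | reversed so far: 22 -> 14 -> 39 -> 10 -> 2

22 -> 14 -> 39 -> 10 -> 2 -> None


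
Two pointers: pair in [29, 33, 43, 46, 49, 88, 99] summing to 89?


lo=0(29)+hi=6(99)=128
lo=0(29)+hi=5(88)=117
lo=0(29)+hi=4(49)=78
lo=1(33)+hi=4(49)=82
lo=2(43)+hi=4(49)=92
lo=2(43)+hi=3(46)=89

Yes: 43+46=89


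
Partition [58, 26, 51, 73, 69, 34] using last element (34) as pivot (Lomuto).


Pivot: 34
  26 <= 34: swap -> [26, 58, 51, 73, 69, 34]
Place pivot at 1: [26, 34, 51, 73, 69, 58]

Partitioned: [26, 34, 51, 73, 69, 58]


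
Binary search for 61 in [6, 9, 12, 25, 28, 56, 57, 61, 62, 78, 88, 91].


Step 1: lo=0, hi=11, mid=5, val=56
Step 2: lo=6, hi=11, mid=8, val=62
Step 3: lo=6, hi=7, mid=6, val=57
Step 4: lo=7, hi=7, mid=7, val=61

Found at index 7


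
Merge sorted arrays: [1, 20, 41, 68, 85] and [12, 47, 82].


Take 1 from A
Take 12 from B
Take 20 from A
Take 41 from A
Take 47 from B
Take 68 from A
Take 82 from B

Merged: [1, 12, 20, 41, 47, 68, 82, 85]


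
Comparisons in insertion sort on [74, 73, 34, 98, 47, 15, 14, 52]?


Algorithm: insertion sort
Input: [74, 73, 34, 98, 47, 15, 14, 52]
Sorted: [14, 15, 34, 47, 52, 73, 74, 98]

23


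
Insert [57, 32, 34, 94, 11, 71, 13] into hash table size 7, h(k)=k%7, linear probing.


Insert 57: h=1 -> slot 1
Insert 32: h=4 -> slot 4
Insert 34: h=6 -> slot 6
Insert 94: h=3 -> slot 3
Insert 11: h=4, 1 probes -> slot 5
Insert 71: h=1, 1 probes -> slot 2
Insert 13: h=6, 1 probes -> slot 0

Table: [13, 57, 71, 94, 32, 11, 34]


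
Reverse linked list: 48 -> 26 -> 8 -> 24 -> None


Step 1: curr=48, set curr.next=prev(None) | reversed so far: 48
Step 2: curr=26, set curr.next=prev(48) | reversed so far: 26 -> 48
Step 3: curr=8, set curr.next=prev(26) | reversed so far: 8 -> 26 -> 48
Step 4: curr=24, set curr.next=prev(8) | reversed so far: 24 -> 8 -> 26 -> 48

24 -> 8 -> 26 -> 48 -> None


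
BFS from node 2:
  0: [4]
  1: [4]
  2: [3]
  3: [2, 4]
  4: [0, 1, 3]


Visit 2, enqueue [3]
Visit 3, enqueue [4]
Visit 4, enqueue [0, 1]
Visit 0, enqueue []
Visit 1, enqueue []

BFS order: [2, 3, 4, 0, 1]


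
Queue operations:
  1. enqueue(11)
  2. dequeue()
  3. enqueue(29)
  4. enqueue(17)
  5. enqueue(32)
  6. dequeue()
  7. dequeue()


enqueue(11) -> [11]
dequeue()->11, []
enqueue(29) -> [29]
enqueue(17) -> [29, 17]
enqueue(32) -> [29, 17, 32]
dequeue()->29, [17, 32]
dequeue()->17, [32]

Final queue: [32]


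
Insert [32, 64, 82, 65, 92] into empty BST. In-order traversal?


Insert 32: root
Insert 64: R from 32
Insert 82: R from 32 -> R from 64
Insert 65: R from 32 -> R from 64 -> L from 82
Insert 92: R from 32 -> R from 64 -> R from 82

In-order: [32, 64, 65, 82, 92]


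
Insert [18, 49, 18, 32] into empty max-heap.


Insert 18: [18]
Insert 49: [49, 18]
Insert 18: [49, 18, 18]
Insert 32: [49, 32, 18, 18]

Final heap: [49, 32, 18, 18]


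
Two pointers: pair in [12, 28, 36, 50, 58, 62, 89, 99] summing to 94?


lo=0(12)+hi=7(99)=111
lo=0(12)+hi=6(89)=101
lo=0(12)+hi=5(62)=74
lo=1(28)+hi=5(62)=90
lo=2(36)+hi=5(62)=98
lo=2(36)+hi=4(58)=94

Yes: 36+58=94


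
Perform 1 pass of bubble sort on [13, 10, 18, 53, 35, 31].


Initial: [13, 10, 18, 53, 35, 31]
Pass 1: [10, 13, 18, 35, 31, 53] (3 swaps)

After 1 pass: [10, 13, 18, 35, 31, 53]


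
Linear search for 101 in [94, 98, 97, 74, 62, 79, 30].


i=0: 94!=101
i=1: 98!=101
i=2: 97!=101
i=3: 74!=101
i=4: 62!=101
i=5: 79!=101
i=6: 30!=101

Not found, 7 comps


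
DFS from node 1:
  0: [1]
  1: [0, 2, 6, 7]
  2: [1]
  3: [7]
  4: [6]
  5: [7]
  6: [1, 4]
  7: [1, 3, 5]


Visit 1, push [7, 6, 2, 0]
Visit 0, push []
Visit 2, push []
Visit 6, push [4]
Visit 4, push []
Visit 7, push [5, 3]
Visit 3, push []
Visit 5, push []

DFS order: [1, 0, 2, 6, 4, 7, 3, 5]


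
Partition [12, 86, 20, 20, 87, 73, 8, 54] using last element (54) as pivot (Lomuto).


Pivot: 54
  12 <= 54: advance i (no swap)
  20 <= 54: swap -> [12, 20, 86, 20, 87, 73, 8, 54]
  20 <= 54: swap -> [12, 20, 20, 86, 87, 73, 8, 54]
  8 <= 54: swap -> [12, 20, 20, 8, 87, 73, 86, 54]
Place pivot at 4: [12, 20, 20, 8, 54, 73, 86, 87]

Partitioned: [12, 20, 20, 8, 54, 73, 86, 87]


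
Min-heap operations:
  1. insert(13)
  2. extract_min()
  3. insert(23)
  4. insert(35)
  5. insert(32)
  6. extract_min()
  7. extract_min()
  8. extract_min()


insert(13) -> [13]
extract_min()->13, []
insert(23) -> [23]
insert(35) -> [23, 35]
insert(32) -> [23, 35, 32]
extract_min()->23, [32, 35]
extract_min()->32, [35]
extract_min()->35, []

Final heap: []


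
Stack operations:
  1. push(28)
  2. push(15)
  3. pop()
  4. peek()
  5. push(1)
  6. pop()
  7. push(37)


push(28) -> [28]
push(15) -> [28, 15]
pop()->15, [28]
peek()->28
push(1) -> [28, 1]
pop()->1, [28]
push(37) -> [28, 37]

Final stack: [28, 37]


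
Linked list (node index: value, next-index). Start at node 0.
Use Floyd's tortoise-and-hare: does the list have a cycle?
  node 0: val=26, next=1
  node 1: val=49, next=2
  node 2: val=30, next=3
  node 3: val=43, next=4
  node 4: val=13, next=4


Floyd's tortoise (slow, +1) and hare (fast, +2):
  init: slow=0, fast=0
  step 1: slow=1, fast=2
  step 2: slow=2, fast=4
  step 3: slow=3, fast=4
  step 4: slow=4, fast=4
  slow == fast at node 4: cycle detected

Cycle: yes


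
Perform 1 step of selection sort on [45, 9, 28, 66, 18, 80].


Initial: [45, 9, 28, 66, 18, 80]
Step 1: min=9 at 1
  Swap: [9, 45, 28, 66, 18, 80]

After 1 step: [9, 45, 28, 66, 18, 80]


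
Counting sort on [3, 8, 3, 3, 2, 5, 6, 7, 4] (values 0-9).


Input: [3, 8, 3, 3, 2, 5, 6, 7, 4]
Counts: [0, 0, 1, 3, 1, 1, 1, 1, 1, 0]

Sorted: [2, 3, 3, 3, 4, 5, 6, 7, 8]


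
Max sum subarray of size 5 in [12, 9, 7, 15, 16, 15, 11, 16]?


[0:5]: 59
[1:6]: 62
[2:7]: 64
[3:8]: 73

Max: 73 at [3:8]


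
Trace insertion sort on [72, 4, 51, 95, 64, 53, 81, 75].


Initial: [72, 4, 51, 95, 64, 53, 81, 75]
Insert 4: [4, 72, 51, 95, 64, 53, 81, 75]
Insert 51: [4, 51, 72, 95, 64, 53, 81, 75]
Insert 95: [4, 51, 72, 95, 64, 53, 81, 75]
Insert 64: [4, 51, 64, 72, 95, 53, 81, 75]
Insert 53: [4, 51, 53, 64, 72, 95, 81, 75]
Insert 81: [4, 51, 53, 64, 72, 81, 95, 75]
Insert 75: [4, 51, 53, 64, 72, 75, 81, 95]

Sorted: [4, 51, 53, 64, 72, 75, 81, 95]


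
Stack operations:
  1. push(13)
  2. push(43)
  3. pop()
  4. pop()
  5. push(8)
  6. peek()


push(13) -> [13]
push(43) -> [13, 43]
pop()->43, [13]
pop()->13, []
push(8) -> [8]
peek()->8

Final stack: [8]


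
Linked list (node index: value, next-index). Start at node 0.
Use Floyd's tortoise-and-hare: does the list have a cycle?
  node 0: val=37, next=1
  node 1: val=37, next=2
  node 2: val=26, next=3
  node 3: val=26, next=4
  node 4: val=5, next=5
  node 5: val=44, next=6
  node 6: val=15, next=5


Floyd's tortoise (slow, +1) and hare (fast, +2):
  init: slow=0, fast=0
  step 1: slow=1, fast=2
  step 2: slow=2, fast=4
  step 3: slow=3, fast=6
  step 4: slow=4, fast=6
  step 5: slow=5, fast=6
  step 6: slow=6, fast=6
  slow == fast at node 6: cycle detected

Cycle: yes


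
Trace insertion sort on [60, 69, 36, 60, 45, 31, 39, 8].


Initial: [60, 69, 36, 60, 45, 31, 39, 8]
Insert 69: [60, 69, 36, 60, 45, 31, 39, 8]
Insert 36: [36, 60, 69, 60, 45, 31, 39, 8]
Insert 60: [36, 60, 60, 69, 45, 31, 39, 8]
Insert 45: [36, 45, 60, 60, 69, 31, 39, 8]
Insert 31: [31, 36, 45, 60, 60, 69, 39, 8]
Insert 39: [31, 36, 39, 45, 60, 60, 69, 8]
Insert 8: [8, 31, 36, 39, 45, 60, 60, 69]

Sorted: [8, 31, 36, 39, 45, 60, 60, 69]


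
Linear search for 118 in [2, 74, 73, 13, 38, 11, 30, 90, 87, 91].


i=0: 2!=118
i=1: 74!=118
i=2: 73!=118
i=3: 13!=118
i=4: 38!=118
i=5: 11!=118
i=6: 30!=118
i=7: 90!=118
i=8: 87!=118
i=9: 91!=118

Not found, 10 comps


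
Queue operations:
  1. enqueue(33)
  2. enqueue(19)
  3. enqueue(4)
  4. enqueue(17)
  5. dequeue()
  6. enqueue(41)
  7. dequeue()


enqueue(33) -> [33]
enqueue(19) -> [33, 19]
enqueue(4) -> [33, 19, 4]
enqueue(17) -> [33, 19, 4, 17]
dequeue()->33, [19, 4, 17]
enqueue(41) -> [19, 4, 17, 41]
dequeue()->19, [4, 17, 41]

Final queue: [4, 17, 41]


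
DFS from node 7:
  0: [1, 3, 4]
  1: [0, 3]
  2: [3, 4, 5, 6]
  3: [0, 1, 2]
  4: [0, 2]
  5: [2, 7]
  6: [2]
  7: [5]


Visit 7, push [5]
Visit 5, push [2]
Visit 2, push [6, 4, 3]
Visit 3, push [1, 0]
Visit 0, push [4, 1]
Visit 1, push []
Visit 4, push []
Visit 6, push []

DFS order: [7, 5, 2, 3, 0, 1, 4, 6]


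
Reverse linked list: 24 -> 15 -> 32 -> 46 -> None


Step 1: curr=24, set curr.next=prev(None) | reversed so far: 24
Step 2: curr=15, set curr.next=prev(24) | reversed so far: 15 -> 24
Step 3: curr=32, set curr.next=prev(15) | reversed so far: 32 -> 15 -> 24
Step 4: curr=46, set curr.next=prev(32) | reversed so far: 46 -> 32 -> 15 -> 24

46 -> 32 -> 15 -> 24 -> None


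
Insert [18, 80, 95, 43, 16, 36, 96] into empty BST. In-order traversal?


Insert 18: root
Insert 80: R from 18
Insert 95: R from 18 -> R from 80
Insert 43: R from 18 -> L from 80
Insert 16: L from 18
Insert 36: R from 18 -> L from 80 -> L from 43
Insert 96: R from 18 -> R from 80 -> R from 95

In-order: [16, 18, 36, 43, 80, 95, 96]


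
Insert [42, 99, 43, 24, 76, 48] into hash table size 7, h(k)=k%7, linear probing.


Insert 42: h=0 -> slot 0
Insert 99: h=1 -> slot 1
Insert 43: h=1, 1 probes -> slot 2
Insert 24: h=3 -> slot 3
Insert 76: h=6 -> slot 6
Insert 48: h=6, 5 probes -> slot 4

Table: [42, 99, 43, 24, 48, None, 76]


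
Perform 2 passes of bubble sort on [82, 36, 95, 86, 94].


Initial: [82, 36, 95, 86, 94]
Pass 1: [36, 82, 86, 94, 95] (3 swaps)
Pass 2: [36, 82, 86, 94, 95] (0 swaps)

After 2 passes: [36, 82, 86, 94, 95]


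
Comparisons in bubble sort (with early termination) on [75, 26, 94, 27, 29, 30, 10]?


Algorithm: bubble sort (with early termination)
Input: [75, 26, 94, 27, 29, 30, 10]
Sorted: [10, 26, 27, 29, 30, 75, 94]

21


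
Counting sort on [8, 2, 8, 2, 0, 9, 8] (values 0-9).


Input: [8, 2, 8, 2, 0, 9, 8]
Counts: [1, 0, 2, 0, 0, 0, 0, 0, 3, 1]

Sorted: [0, 2, 2, 8, 8, 8, 9]


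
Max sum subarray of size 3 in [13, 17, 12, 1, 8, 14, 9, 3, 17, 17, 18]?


[0:3]: 42
[1:4]: 30
[2:5]: 21
[3:6]: 23
[4:7]: 31
[5:8]: 26
[6:9]: 29
[7:10]: 37
[8:11]: 52

Max: 52 at [8:11]


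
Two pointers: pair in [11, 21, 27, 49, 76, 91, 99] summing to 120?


lo=0(11)+hi=6(99)=110
lo=1(21)+hi=6(99)=120

Yes: 21+99=120


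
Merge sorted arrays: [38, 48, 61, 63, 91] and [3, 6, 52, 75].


Take 3 from B
Take 6 from B
Take 38 from A
Take 48 from A
Take 52 from B
Take 61 from A
Take 63 from A
Take 75 from B

Merged: [3, 6, 38, 48, 52, 61, 63, 75, 91]


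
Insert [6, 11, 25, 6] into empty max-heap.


Insert 6: [6]
Insert 11: [11, 6]
Insert 25: [25, 6, 11]
Insert 6: [25, 6, 11, 6]

Final heap: [25, 6, 11, 6]


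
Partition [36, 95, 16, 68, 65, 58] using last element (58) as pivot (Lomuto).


Pivot: 58
  36 <= 58: advance i (no swap)
  16 <= 58: swap -> [36, 16, 95, 68, 65, 58]
Place pivot at 2: [36, 16, 58, 68, 65, 95]

Partitioned: [36, 16, 58, 68, 65, 95]


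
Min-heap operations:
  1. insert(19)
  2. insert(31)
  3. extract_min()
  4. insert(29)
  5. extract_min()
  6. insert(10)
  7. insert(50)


insert(19) -> [19]
insert(31) -> [19, 31]
extract_min()->19, [31]
insert(29) -> [29, 31]
extract_min()->29, [31]
insert(10) -> [10, 31]
insert(50) -> [10, 31, 50]

Final heap: [10, 31, 50]


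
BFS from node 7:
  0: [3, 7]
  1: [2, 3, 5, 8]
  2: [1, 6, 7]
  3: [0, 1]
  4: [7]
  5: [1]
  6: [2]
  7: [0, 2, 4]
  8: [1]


Visit 7, enqueue [0, 2, 4]
Visit 0, enqueue [3]
Visit 2, enqueue [1, 6]
Visit 4, enqueue []
Visit 3, enqueue []
Visit 1, enqueue [5, 8]
Visit 6, enqueue []
Visit 5, enqueue []
Visit 8, enqueue []

BFS order: [7, 0, 2, 4, 3, 1, 6, 5, 8]


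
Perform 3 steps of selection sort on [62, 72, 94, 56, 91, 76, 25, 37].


Initial: [62, 72, 94, 56, 91, 76, 25, 37]
Step 1: min=25 at 6
  Swap: [25, 72, 94, 56, 91, 76, 62, 37]
Step 2: min=37 at 7
  Swap: [25, 37, 94, 56, 91, 76, 62, 72]
Step 3: min=56 at 3
  Swap: [25, 37, 56, 94, 91, 76, 62, 72]

After 3 steps: [25, 37, 56, 94, 91, 76, 62, 72]


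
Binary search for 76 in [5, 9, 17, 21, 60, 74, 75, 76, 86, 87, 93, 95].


Step 1: lo=0, hi=11, mid=5, val=74
Step 2: lo=6, hi=11, mid=8, val=86
Step 3: lo=6, hi=7, mid=6, val=75
Step 4: lo=7, hi=7, mid=7, val=76

Found at index 7


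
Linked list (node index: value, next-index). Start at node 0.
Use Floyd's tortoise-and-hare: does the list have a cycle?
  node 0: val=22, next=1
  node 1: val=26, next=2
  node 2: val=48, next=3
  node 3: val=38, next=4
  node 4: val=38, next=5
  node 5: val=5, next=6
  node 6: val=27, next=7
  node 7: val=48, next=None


Floyd's tortoise (slow, +1) and hare (fast, +2):
  init: slow=0, fast=0
  step 1: slow=1, fast=2
  step 2: slow=2, fast=4
  step 3: slow=3, fast=6
  step 4: fast 6->7->None, no cycle

Cycle: no


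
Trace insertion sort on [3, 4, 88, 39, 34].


Initial: [3, 4, 88, 39, 34]
Insert 4: [3, 4, 88, 39, 34]
Insert 88: [3, 4, 88, 39, 34]
Insert 39: [3, 4, 39, 88, 34]
Insert 34: [3, 4, 34, 39, 88]

Sorted: [3, 4, 34, 39, 88]


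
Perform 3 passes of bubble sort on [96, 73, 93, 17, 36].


Initial: [96, 73, 93, 17, 36]
Pass 1: [73, 93, 17, 36, 96] (4 swaps)
Pass 2: [73, 17, 36, 93, 96] (2 swaps)
Pass 3: [17, 36, 73, 93, 96] (2 swaps)

After 3 passes: [17, 36, 73, 93, 96]


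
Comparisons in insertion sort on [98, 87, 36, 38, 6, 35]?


Algorithm: insertion sort
Input: [98, 87, 36, 38, 6, 35]
Sorted: [6, 35, 36, 38, 87, 98]

15


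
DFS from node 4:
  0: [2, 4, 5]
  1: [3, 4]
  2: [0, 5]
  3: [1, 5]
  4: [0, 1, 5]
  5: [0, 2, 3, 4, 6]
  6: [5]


Visit 4, push [5, 1, 0]
Visit 0, push [5, 2]
Visit 2, push [5]
Visit 5, push [6, 3]
Visit 3, push [1]
Visit 1, push []
Visit 6, push []

DFS order: [4, 0, 2, 5, 3, 1, 6]


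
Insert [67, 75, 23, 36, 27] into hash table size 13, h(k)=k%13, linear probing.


Insert 67: h=2 -> slot 2
Insert 75: h=10 -> slot 10
Insert 23: h=10, 1 probes -> slot 11
Insert 36: h=10, 2 probes -> slot 12
Insert 27: h=1 -> slot 1

Table: [None, 27, 67, None, None, None, None, None, None, None, 75, 23, 36]


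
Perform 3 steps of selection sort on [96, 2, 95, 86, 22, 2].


Initial: [96, 2, 95, 86, 22, 2]
Step 1: min=2 at 1
  Swap: [2, 96, 95, 86, 22, 2]
Step 2: min=2 at 5
  Swap: [2, 2, 95, 86, 22, 96]
Step 3: min=22 at 4
  Swap: [2, 2, 22, 86, 95, 96]

After 3 steps: [2, 2, 22, 86, 95, 96]


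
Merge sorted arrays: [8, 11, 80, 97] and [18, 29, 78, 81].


Take 8 from A
Take 11 from A
Take 18 from B
Take 29 from B
Take 78 from B
Take 80 from A
Take 81 from B

Merged: [8, 11, 18, 29, 78, 80, 81, 97]


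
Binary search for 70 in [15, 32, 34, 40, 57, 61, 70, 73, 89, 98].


Step 1: lo=0, hi=9, mid=4, val=57
Step 2: lo=5, hi=9, mid=7, val=73
Step 3: lo=5, hi=6, mid=5, val=61
Step 4: lo=6, hi=6, mid=6, val=70

Found at index 6


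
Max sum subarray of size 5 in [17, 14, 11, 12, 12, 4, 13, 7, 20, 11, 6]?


[0:5]: 66
[1:6]: 53
[2:7]: 52
[3:8]: 48
[4:9]: 56
[5:10]: 55
[6:11]: 57

Max: 66 at [0:5]


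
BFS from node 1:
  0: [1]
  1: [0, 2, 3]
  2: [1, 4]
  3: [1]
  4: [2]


Visit 1, enqueue [0, 2, 3]
Visit 0, enqueue []
Visit 2, enqueue [4]
Visit 3, enqueue []
Visit 4, enqueue []

BFS order: [1, 0, 2, 3, 4]


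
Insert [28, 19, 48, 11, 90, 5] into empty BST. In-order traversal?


Insert 28: root
Insert 19: L from 28
Insert 48: R from 28
Insert 11: L from 28 -> L from 19
Insert 90: R from 28 -> R from 48
Insert 5: L from 28 -> L from 19 -> L from 11

In-order: [5, 11, 19, 28, 48, 90]


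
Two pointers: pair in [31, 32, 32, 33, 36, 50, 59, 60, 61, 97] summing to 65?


lo=0(31)+hi=9(97)=128
lo=0(31)+hi=8(61)=92
lo=0(31)+hi=7(60)=91
lo=0(31)+hi=6(59)=90
lo=0(31)+hi=5(50)=81
lo=0(31)+hi=4(36)=67
lo=0(31)+hi=3(33)=64
lo=1(32)+hi=3(33)=65

Yes: 32+33=65


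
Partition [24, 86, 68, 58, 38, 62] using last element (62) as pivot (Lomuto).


Pivot: 62
  24 <= 62: advance i (no swap)
  58 <= 62: swap -> [24, 58, 68, 86, 38, 62]
  38 <= 62: swap -> [24, 58, 38, 86, 68, 62]
Place pivot at 3: [24, 58, 38, 62, 68, 86]

Partitioned: [24, 58, 38, 62, 68, 86]


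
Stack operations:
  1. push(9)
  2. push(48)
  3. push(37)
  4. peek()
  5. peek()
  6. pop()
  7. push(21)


push(9) -> [9]
push(48) -> [9, 48]
push(37) -> [9, 48, 37]
peek()->37
peek()->37
pop()->37, [9, 48]
push(21) -> [9, 48, 21]

Final stack: [9, 48, 21]


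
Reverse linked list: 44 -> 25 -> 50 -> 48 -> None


Step 1: curr=44, set curr.next=prev(None) | reversed so far: 44
Step 2: curr=25, set curr.next=prev(44) | reversed so far: 25 -> 44
Step 3: curr=50, set curr.next=prev(25) | reversed so far: 50 -> 25 -> 44
Step 4: curr=48, set curr.next=prev(50) | reversed so far: 48 -> 50 -> 25 -> 44

48 -> 50 -> 25 -> 44 -> None


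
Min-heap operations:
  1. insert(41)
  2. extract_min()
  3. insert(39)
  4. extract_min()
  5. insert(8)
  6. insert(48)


insert(41) -> [41]
extract_min()->41, []
insert(39) -> [39]
extract_min()->39, []
insert(8) -> [8]
insert(48) -> [8, 48]

Final heap: [8, 48]


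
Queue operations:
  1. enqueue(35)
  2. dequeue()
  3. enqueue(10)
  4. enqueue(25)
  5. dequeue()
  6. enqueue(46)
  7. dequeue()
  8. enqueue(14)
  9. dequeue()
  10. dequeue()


enqueue(35) -> [35]
dequeue()->35, []
enqueue(10) -> [10]
enqueue(25) -> [10, 25]
dequeue()->10, [25]
enqueue(46) -> [25, 46]
dequeue()->25, [46]
enqueue(14) -> [46, 14]
dequeue()->46, [14]
dequeue()->14, []

Final queue: []


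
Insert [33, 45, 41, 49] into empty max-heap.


Insert 33: [33]
Insert 45: [45, 33]
Insert 41: [45, 33, 41]
Insert 49: [49, 45, 41, 33]

Final heap: [49, 45, 41, 33]


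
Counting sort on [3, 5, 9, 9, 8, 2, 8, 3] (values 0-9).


Input: [3, 5, 9, 9, 8, 2, 8, 3]
Counts: [0, 0, 1, 2, 0, 1, 0, 0, 2, 2]

Sorted: [2, 3, 3, 5, 8, 8, 9, 9]


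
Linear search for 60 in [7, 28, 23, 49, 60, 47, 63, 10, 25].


i=0: 7!=60
i=1: 28!=60
i=2: 23!=60
i=3: 49!=60
i=4: 60==60 found!

Found at 4, 5 comps


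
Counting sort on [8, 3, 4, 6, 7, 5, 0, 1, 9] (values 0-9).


Input: [8, 3, 4, 6, 7, 5, 0, 1, 9]
Counts: [1, 1, 0, 1, 1, 1, 1, 1, 1, 1]

Sorted: [0, 1, 3, 4, 5, 6, 7, 8, 9]


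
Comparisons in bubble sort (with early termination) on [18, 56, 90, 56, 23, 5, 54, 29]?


Algorithm: bubble sort (with early termination)
Input: [18, 56, 90, 56, 23, 5, 54, 29]
Sorted: [5, 18, 23, 29, 54, 56, 56, 90]

27


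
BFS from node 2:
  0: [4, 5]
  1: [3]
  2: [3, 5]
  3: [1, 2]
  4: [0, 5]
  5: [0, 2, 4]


Visit 2, enqueue [3, 5]
Visit 3, enqueue [1]
Visit 5, enqueue [0, 4]
Visit 1, enqueue []
Visit 0, enqueue []
Visit 4, enqueue []

BFS order: [2, 3, 5, 1, 0, 4]


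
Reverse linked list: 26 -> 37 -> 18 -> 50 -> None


Step 1: curr=26, set curr.next=prev(None) | reversed so far: 26
Step 2: curr=37, set curr.next=prev(26) | reversed so far: 37 -> 26
Step 3: curr=18, set curr.next=prev(37) | reversed so far: 18 -> 37 -> 26
Step 4: curr=50, set curr.next=prev(18) | reversed so far: 50 -> 18 -> 37 -> 26

50 -> 18 -> 37 -> 26 -> None


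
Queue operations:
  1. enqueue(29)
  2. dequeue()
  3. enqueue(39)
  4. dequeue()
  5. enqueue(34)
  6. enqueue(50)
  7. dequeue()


enqueue(29) -> [29]
dequeue()->29, []
enqueue(39) -> [39]
dequeue()->39, []
enqueue(34) -> [34]
enqueue(50) -> [34, 50]
dequeue()->34, [50]

Final queue: [50]


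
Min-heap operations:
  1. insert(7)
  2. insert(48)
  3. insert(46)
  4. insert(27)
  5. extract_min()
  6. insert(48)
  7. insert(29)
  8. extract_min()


insert(7) -> [7]
insert(48) -> [7, 48]
insert(46) -> [7, 48, 46]
insert(27) -> [7, 27, 46, 48]
extract_min()->7, [27, 48, 46]
insert(48) -> [27, 48, 46, 48]
insert(29) -> [27, 29, 46, 48, 48]
extract_min()->27, [29, 48, 46, 48]

Final heap: [29, 48, 46, 48]


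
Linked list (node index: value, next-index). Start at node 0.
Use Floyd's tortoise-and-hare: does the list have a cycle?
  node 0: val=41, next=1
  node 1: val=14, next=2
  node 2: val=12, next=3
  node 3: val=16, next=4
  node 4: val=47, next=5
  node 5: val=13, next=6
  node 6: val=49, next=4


Floyd's tortoise (slow, +1) and hare (fast, +2):
  init: slow=0, fast=0
  step 1: slow=1, fast=2
  step 2: slow=2, fast=4
  step 3: slow=3, fast=6
  step 4: slow=4, fast=5
  step 5: slow=5, fast=4
  step 6: slow=6, fast=6
  slow == fast at node 6: cycle detected

Cycle: yes


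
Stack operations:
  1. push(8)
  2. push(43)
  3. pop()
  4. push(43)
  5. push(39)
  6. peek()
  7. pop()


push(8) -> [8]
push(43) -> [8, 43]
pop()->43, [8]
push(43) -> [8, 43]
push(39) -> [8, 43, 39]
peek()->39
pop()->39, [8, 43]

Final stack: [8, 43]


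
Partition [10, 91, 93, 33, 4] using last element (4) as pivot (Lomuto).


Pivot: 4
Place pivot at 0: [4, 91, 93, 33, 10]

Partitioned: [4, 91, 93, 33, 10]


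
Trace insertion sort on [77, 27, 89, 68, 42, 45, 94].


Initial: [77, 27, 89, 68, 42, 45, 94]
Insert 27: [27, 77, 89, 68, 42, 45, 94]
Insert 89: [27, 77, 89, 68, 42, 45, 94]
Insert 68: [27, 68, 77, 89, 42, 45, 94]
Insert 42: [27, 42, 68, 77, 89, 45, 94]
Insert 45: [27, 42, 45, 68, 77, 89, 94]
Insert 94: [27, 42, 45, 68, 77, 89, 94]

Sorted: [27, 42, 45, 68, 77, 89, 94]


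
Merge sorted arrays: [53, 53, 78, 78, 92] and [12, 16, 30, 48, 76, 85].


Take 12 from B
Take 16 from B
Take 30 from B
Take 48 from B
Take 53 from A
Take 53 from A
Take 76 from B
Take 78 from A
Take 78 from A
Take 85 from B

Merged: [12, 16, 30, 48, 53, 53, 76, 78, 78, 85, 92]


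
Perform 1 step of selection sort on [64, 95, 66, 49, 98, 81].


Initial: [64, 95, 66, 49, 98, 81]
Step 1: min=49 at 3
  Swap: [49, 95, 66, 64, 98, 81]

After 1 step: [49, 95, 66, 64, 98, 81]


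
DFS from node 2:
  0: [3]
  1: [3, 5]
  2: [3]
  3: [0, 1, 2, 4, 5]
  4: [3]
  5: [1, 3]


Visit 2, push [3]
Visit 3, push [5, 4, 1, 0]
Visit 0, push []
Visit 1, push [5]
Visit 5, push []
Visit 4, push []

DFS order: [2, 3, 0, 1, 5, 4]


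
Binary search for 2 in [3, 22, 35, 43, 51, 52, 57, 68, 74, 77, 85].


Step 1: lo=0, hi=10, mid=5, val=52
Step 2: lo=0, hi=4, mid=2, val=35
Step 3: lo=0, hi=1, mid=0, val=3

Not found


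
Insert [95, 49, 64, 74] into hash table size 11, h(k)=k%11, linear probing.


Insert 95: h=7 -> slot 7
Insert 49: h=5 -> slot 5
Insert 64: h=9 -> slot 9
Insert 74: h=8 -> slot 8

Table: [None, None, None, None, None, 49, None, 95, 74, 64, None]


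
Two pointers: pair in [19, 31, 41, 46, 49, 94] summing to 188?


lo=0(19)+hi=5(94)=113
lo=1(31)+hi=5(94)=125
lo=2(41)+hi=5(94)=135
lo=3(46)+hi=5(94)=140
lo=4(49)+hi=5(94)=143

No pair found


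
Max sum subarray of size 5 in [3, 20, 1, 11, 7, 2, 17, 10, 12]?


[0:5]: 42
[1:6]: 41
[2:7]: 38
[3:8]: 47
[4:9]: 48

Max: 48 at [4:9]


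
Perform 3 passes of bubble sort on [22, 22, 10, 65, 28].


Initial: [22, 22, 10, 65, 28]
Pass 1: [22, 10, 22, 28, 65] (2 swaps)
Pass 2: [10, 22, 22, 28, 65] (1 swaps)
Pass 3: [10, 22, 22, 28, 65] (0 swaps)

After 3 passes: [10, 22, 22, 28, 65]


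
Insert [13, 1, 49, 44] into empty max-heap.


Insert 13: [13]
Insert 1: [13, 1]
Insert 49: [49, 1, 13]
Insert 44: [49, 44, 13, 1]

Final heap: [49, 44, 13, 1]


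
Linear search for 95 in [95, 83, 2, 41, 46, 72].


i=0: 95==95 found!

Found at 0, 1 comps


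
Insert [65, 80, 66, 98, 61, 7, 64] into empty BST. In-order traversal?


Insert 65: root
Insert 80: R from 65
Insert 66: R from 65 -> L from 80
Insert 98: R from 65 -> R from 80
Insert 61: L from 65
Insert 7: L from 65 -> L from 61
Insert 64: L from 65 -> R from 61

In-order: [7, 61, 64, 65, 66, 80, 98]


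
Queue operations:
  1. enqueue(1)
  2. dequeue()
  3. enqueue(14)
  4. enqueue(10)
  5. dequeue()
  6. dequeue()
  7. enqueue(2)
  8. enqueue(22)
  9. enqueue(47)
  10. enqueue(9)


enqueue(1) -> [1]
dequeue()->1, []
enqueue(14) -> [14]
enqueue(10) -> [14, 10]
dequeue()->14, [10]
dequeue()->10, []
enqueue(2) -> [2]
enqueue(22) -> [2, 22]
enqueue(47) -> [2, 22, 47]
enqueue(9) -> [2, 22, 47, 9]

Final queue: [2, 22, 47, 9]


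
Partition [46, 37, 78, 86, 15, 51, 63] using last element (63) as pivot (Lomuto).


Pivot: 63
  46 <= 63: advance i (no swap)
  37 <= 63: advance i (no swap)
  15 <= 63: swap -> [46, 37, 15, 86, 78, 51, 63]
  51 <= 63: swap -> [46, 37, 15, 51, 78, 86, 63]
Place pivot at 4: [46, 37, 15, 51, 63, 86, 78]

Partitioned: [46, 37, 15, 51, 63, 86, 78]


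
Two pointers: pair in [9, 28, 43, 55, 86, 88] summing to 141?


lo=0(9)+hi=5(88)=97
lo=1(28)+hi=5(88)=116
lo=2(43)+hi=5(88)=131
lo=3(55)+hi=5(88)=143
lo=3(55)+hi=4(86)=141

Yes: 55+86=141
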